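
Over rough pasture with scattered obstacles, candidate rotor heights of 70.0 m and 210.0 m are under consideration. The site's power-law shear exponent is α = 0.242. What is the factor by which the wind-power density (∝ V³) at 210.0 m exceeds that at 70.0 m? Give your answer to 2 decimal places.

Speed ratio: V_B/V_A = (z_B/z_A)^α = (210.0/70.0)^0.242 = (3.0000)^0.242 = 1.30456
Power-density ratio: P_B/P_A = (V_B/V_A)³ = (1.30456)³ = 2.22019

2.22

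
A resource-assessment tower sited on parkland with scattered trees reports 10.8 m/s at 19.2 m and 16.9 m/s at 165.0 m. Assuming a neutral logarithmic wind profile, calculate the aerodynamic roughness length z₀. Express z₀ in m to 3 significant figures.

Log law: V(z) ∝ ln(z/z₀). With r = V₁/V₂ = 10.8/16.9 = 0.63905,
r · ln(z₂/z₀) = ln(z₁/z₀) ⇒ ln z₀ = (ln z₁ − r·ln z₂)/(1 − r)
ln z₀ = (2.95491 − 0.63905×5.10595) / 0.36095 = -0.8535
z₀ = exp(-0.8535) = 0.4259 m

z₀ ≈ 0.426 m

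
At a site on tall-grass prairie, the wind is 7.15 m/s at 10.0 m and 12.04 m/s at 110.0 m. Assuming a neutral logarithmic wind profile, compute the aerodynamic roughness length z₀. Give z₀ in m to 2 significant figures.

z₀ ≈ 0.30 m

Log law: V(z) ∝ ln(z/z₀). With r = V₁/V₂ = 7.15/12.04 = 0.59385,
r · ln(z₂/z₀) = ln(z₁/z₀) ⇒ ln z₀ = (ln z₁ − r·ln z₂)/(1 − r)
ln z₀ = (2.30259 − 0.59385×4.70048) / 0.40615 = -1.2035
z₀ = exp(-1.2035) = 0.3001 m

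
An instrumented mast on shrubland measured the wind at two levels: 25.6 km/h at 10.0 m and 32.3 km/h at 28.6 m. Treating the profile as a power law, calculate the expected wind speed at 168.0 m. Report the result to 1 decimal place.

First find α: α = ln(V₂/V₁)/ln(z₂/z₁) = ln(32.3/25.6)/ln(28.6/10.0) = 0.23247/1.05082 = 0.2212
Extrapolate from 28.6 m to 168.0 m: V₃ = 32.3 × (168.0/28.6)^0.2212 = 32.3 × 1.4795 = 47.7878 km/h

47.8 km/h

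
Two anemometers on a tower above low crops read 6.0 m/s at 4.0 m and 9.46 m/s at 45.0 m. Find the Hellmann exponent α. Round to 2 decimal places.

Power law: V₂/V₁ = (z₂/z₁)^α ⇒ α = ln(V₂/V₁) / ln(z₂/z₁)
α = ln(9.46/6.0) / ln(45.0/4.0) = ln(1.5767) / ln(11.2500)
  = 0.45531 / 2.42037 = 0.18812

α ≈ 0.19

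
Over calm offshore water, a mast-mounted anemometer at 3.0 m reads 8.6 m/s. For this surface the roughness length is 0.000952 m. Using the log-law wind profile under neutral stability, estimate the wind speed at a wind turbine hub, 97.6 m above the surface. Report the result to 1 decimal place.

Log law: V(z) ∝ ln(z/z₀), so V₂/V₁ = ln(z₂/z₀) / ln(z₁/z₀).
ln(97.6/0.000952) = 11.5378, ln(3.0/0.000952) = 8.0556
V₂ = 8.6 × 11.5378/8.0556 = 8.6 × 1.4323 = 12.3176 m/s

12.3 m/s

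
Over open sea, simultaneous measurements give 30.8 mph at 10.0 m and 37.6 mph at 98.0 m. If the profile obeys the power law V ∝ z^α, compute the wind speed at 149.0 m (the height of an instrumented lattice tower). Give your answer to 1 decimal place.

First find α: α = ln(V₂/V₁)/ln(z₂/z₁) = ln(37.6/30.8)/ln(98.0/10.0) = 0.19949/2.28238 = 0.0874
Extrapolate from 98.0 m to 149.0 m: V₃ = 37.6 × (149.0/98.0)^0.0874 = 37.6 × 1.0373 = 39.0025 mph

39.0 mph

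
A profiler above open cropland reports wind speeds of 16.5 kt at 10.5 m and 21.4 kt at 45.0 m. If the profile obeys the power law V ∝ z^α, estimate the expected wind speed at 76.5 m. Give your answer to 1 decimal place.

First find α: α = ln(V₂/V₁)/ln(z₂/z₁) = ln(21.4/16.5)/ln(45.0/10.5) = 0.26003/1.45529 = 0.1787
Extrapolate from 45.0 m to 76.5 m: V₃ = 21.4 × (76.5/45.0)^0.1787 = 21.4 × 1.0995 = 23.5283 kt

23.5 kt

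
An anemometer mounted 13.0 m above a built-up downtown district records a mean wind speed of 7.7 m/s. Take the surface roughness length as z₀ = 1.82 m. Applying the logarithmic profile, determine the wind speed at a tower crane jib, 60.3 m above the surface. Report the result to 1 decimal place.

Log law: V(z) ∝ ln(z/z₀), so V₂/V₁ = ln(z₂/z₀) / ln(z₁/z₀).
ln(60.3/1.82) = 3.5005, ln(13.0/1.82) = 1.9661
V₂ = 7.7 × 3.5005/1.9661 = 7.7 × 1.7804 = 13.7092 m/s

13.7 m/s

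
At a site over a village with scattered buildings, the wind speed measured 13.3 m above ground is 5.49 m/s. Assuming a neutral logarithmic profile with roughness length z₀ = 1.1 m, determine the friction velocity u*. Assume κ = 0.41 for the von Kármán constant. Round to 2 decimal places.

Log law: V(z) = (u*/κ) · ln(z/z₀) ⇒ u* = κ · V / ln(z/z₀)
u* = 0.41 × 5.49 / ln(13.3/1.1) = 0.41 × 5.49 / 2.4925
   = 2.2509 / 2.4925 = 0.9031 m/s

u* ≈ 0.90 m/s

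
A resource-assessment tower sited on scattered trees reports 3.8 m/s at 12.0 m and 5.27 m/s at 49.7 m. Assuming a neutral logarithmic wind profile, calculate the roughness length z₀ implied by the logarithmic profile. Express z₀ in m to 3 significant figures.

Log law: V(z) ∝ ln(z/z₀). With r = V₁/V₂ = 3.8/5.27 = 0.72106,
r · ln(z₂/z₀) = ln(z₁/z₀) ⇒ ln z₀ = (ln z₁ − r·ln z₂)/(1 − r)
ln z₀ = (2.48491 − 0.72106×3.90600) / 0.27894 = -1.1887
z₀ = exp(-1.1887) = 0.3046 m

z₀ ≈ 0.305 m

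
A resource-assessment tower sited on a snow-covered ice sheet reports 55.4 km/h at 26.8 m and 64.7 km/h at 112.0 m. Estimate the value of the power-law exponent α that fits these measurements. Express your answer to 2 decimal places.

α ≈ 0.11

Power law: V₂/V₁ = (z₂/z₁)^α ⇒ α = ln(V₂/V₁) / ln(z₂/z₁)
α = ln(64.7/55.4) / ln(112.0/26.8) = ln(1.1679) / ln(4.1791)
  = 0.15518 / 1.43010 = 0.10851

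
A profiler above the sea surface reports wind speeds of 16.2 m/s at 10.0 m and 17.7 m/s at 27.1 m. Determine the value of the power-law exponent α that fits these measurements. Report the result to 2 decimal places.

α ≈ 0.09

Power law: V₂/V₁ = (z₂/z₁)^α ⇒ α = ln(V₂/V₁) / ln(z₂/z₁)
α = ln(17.7/16.2) / ln(27.1/10.0) = ln(1.0926) / ln(2.7100)
  = 0.08855 / 0.99695 = 0.08882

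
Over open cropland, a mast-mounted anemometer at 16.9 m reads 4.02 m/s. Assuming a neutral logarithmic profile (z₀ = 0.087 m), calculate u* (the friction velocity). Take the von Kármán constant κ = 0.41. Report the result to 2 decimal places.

Log law: V(z) = (u*/κ) · ln(z/z₀) ⇒ u* = κ · V / ln(z/z₀)
u* = 0.41 × 4.02 / ln(16.9/0.087) = 0.41 × 4.02 / 5.2692
   = 1.6482 / 5.2692 = 0.3128 m/s

u* ≈ 0.31 m/s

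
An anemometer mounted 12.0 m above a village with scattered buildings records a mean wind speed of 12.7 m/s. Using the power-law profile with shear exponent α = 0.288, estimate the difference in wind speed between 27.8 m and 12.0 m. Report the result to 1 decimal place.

3.5 m/s

Power law: V₂ = V₁ · (z₂/z₁)^α = 12.7 × (2.3167)^0.288 = 16.1765 m/s
ΔV = 16.1765 − 12.7 = 3.4765 m/s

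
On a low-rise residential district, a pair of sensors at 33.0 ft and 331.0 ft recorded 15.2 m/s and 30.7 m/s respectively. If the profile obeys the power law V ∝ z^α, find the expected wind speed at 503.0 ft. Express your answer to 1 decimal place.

34.9 m/s

First find α: α = ln(V₂/V₁)/ln(z₂/z₁) = ln(30.7/15.2)/ln(331.0/33.0) = 0.70297/2.30561 = 0.3049
Extrapolate from 331.0 ft to 503.0 ft: V₃ = 30.7 × (503.0/331.0)^0.3049 = 30.7 × 1.1361 = 34.8779 m/s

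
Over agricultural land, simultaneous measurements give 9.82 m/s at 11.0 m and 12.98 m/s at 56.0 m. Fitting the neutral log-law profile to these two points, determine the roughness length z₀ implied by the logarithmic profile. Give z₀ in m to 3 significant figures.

z₀ ≈ 0.0700 m

Log law: V(z) ∝ ln(z/z₀). With r = V₁/V₂ = 9.82/12.98 = 0.75655,
r · ln(z₂/z₀) = ln(z₁/z₀) ⇒ ln z₀ = (ln z₁ − r·ln z₂)/(1 − r)
ln z₀ = (2.39790 − 0.75655×4.02535) / 0.24345 = -2.6596
z₀ = exp(-2.6596) = 0.06998 m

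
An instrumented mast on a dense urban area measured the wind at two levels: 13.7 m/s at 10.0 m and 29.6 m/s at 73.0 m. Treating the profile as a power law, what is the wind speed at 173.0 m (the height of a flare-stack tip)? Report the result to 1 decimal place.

41.4 m/s

First find α: α = ln(V₂/V₁)/ln(z₂/z₁) = ln(29.6/13.7)/ln(73.0/10.0) = 0.77038/1.98787 = 0.3875
Extrapolate from 73.0 m to 173.0 m: V₃ = 29.6 × (173.0/73.0)^0.3875 = 29.6 × 1.3971 = 41.3534 m/s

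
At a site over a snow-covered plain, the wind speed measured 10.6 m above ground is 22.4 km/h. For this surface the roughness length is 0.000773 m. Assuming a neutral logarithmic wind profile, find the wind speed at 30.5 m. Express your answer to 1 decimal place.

24.9 km/h

Log law: V(z) ∝ ln(z/z₀), so V₂/V₁ = ln(z₂/z₀) / ln(z₁/z₀).
ln(30.5/0.000773) = 10.5830, ln(10.6/0.000773) = 9.5261
V₂ = 22.4 × 10.5830/9.5261 = 22.4 × 1.1109 = 24.8852 km/h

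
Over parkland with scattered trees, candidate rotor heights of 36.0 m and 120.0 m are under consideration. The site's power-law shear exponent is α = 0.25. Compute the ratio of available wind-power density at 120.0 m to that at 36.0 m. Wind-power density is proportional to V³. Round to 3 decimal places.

2.467

Speed ratio: V_B/V_A = (z_B/z_A)^α = (120.0/36.0)^0.25 = (3.3333)^0.25 = 1.35120
Power-density ratio: P_B/P_A = (V_B/V_A)³ = (1.35120)³ = 2.46694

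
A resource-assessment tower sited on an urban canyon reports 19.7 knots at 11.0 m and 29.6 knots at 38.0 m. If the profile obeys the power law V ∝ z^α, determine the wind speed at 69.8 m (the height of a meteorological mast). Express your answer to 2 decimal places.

First find α: α = ln(V₂/V₁)/ln(z₂/z₁) = ln(29.6/19.7)/ln(38.0/11.0) = 0.40716/1.23969 = 0.3284
Extrapolate from 38.0 m to 69.8 m: V₃ = 29.6 × (69.8/38.0)^0.3284 = 29.6 × 1.2210 = 36.1428 knots

36.14 knots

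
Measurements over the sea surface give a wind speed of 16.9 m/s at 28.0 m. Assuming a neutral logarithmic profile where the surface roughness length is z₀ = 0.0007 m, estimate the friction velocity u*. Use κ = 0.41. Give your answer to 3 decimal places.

u* ≈ 0.654 m/s

Log law: V(z) = (u*/κ) · ln(z/z₀) ⇒ u* = κ · V / ln(z/z₀)
u* = 0.41 × 16.9 / ln(28.0/0.0007) = 0.41 × 16.9 / 10.5966
   = 6.9290 / 10.5966 = 0.6539 m/s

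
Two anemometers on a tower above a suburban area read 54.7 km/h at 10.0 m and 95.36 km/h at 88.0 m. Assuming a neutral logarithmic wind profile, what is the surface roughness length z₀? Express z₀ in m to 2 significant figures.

z₀ ≈ 0.54 m

Log law: V(z) ∝ ln(z/z₀). With r = V₁/V₂ = 54.7/95.36 = 0.57362,
r · ln(z₂/z₀) = ln(z₁/z₀) ⇒ ln z₀ = (ln z₁ − r·ln z₂)/(1 − r)
ln z₀ = (2.30259 − 0.57362×4.47734) / 0.42638 = -0.6231
z₀ = exp(-0.6231) = 0.5363 m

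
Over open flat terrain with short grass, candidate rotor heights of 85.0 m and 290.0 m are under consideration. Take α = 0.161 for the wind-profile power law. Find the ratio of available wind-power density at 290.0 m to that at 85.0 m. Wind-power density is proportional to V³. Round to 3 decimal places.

1.809

Speed ratio: V_B/V_A = (z_B/z_A)^α = (290.0/85.0)^0.161 = (3.4118)^0.161 = 1.21846
Power-density ratio: P_B/P_A = (V_B/V_A)³ = (1.21846)³ = 1.80896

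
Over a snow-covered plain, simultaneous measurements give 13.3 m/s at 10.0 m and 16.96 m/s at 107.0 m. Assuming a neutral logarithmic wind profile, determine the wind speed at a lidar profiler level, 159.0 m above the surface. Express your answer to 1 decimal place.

Log law: V ∝ ln(z/z₀). From the pair, with r = V₁/V₂ = 0.78420,
ln z₀ = (ln z₁ − r·ln z₂)/(1 − r) = (2.3026 − 0.78420×4.6728)/0.21580 = -6.3106 → z₀ = 0.001817 m
V₃ = V₁ · ln(z₃/z₀)/ln(z₁/z₀) = 13.3 × 11.3795/8.6132 = 17.5716 m/s

17.6 m/s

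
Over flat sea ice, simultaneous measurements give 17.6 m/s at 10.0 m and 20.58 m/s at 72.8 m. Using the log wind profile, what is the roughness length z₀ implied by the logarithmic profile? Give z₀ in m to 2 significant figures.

Log law: V(z) ∝ ln(z/z₀). With r = V₁/V₂ = 17.6/20.58 = 0.85520,
r · ln(z₂/z₀) = ln(z₁/z₀) ⇒ ln z₀ = (ln z₁ − r·ln z₂)/(1 − r)
ln z₀ = (2.30259 − 0.85520×4.28772) / 0.14480 = -9.4217
z₀ = exp(-9.4217) = 0.00008095 m

z₀ ≈ 0.000081 m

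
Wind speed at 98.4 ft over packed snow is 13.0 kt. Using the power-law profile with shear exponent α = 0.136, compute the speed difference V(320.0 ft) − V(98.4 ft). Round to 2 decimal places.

2.26 kt

Power law: V₂ = V₁ · (z₂/z₁)^α = 13.0 × (3.2520)^0.136 = 15.2615 kt
ΔV = 15.2615 − 13.0 = 2.2615 kt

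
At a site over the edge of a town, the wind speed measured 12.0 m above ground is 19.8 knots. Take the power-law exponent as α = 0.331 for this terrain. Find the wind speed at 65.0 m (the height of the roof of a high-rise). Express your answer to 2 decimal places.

34.64 knots

Power-law profile: V₂ = V₁ · (z₂/z₁)^α
V₂ = 19.8 × (65.0/12.0)^0.331 = 19.8 × (5.4167)^0.331
    = 19.8 × 1.7493 = 34.6362 knots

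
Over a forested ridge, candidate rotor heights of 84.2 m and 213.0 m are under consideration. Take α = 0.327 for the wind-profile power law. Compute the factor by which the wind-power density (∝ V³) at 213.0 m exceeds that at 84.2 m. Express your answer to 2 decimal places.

2.49

Speed ratio: V_B/V_A = (z_B/z_A)^α = (213.0/84.2)^0.327 = (2.5297)^0.327 = 1.35458
Power-density ratio: P_B/P_A = (V_B/V_A)³ = (1.35458)³ = 2.48547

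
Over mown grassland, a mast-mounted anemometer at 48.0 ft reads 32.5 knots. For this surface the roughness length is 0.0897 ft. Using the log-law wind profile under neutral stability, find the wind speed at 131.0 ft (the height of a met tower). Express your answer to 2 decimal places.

37.69 knots

Log law: V(z) ∝ ln(z/z₀), so V₂/V₁ = ln(z₂/z₀) / ln(z₁/z₀).
ln(131.0/0.0897) = 7.2865, ln(48.0/0.0897) = 6.2825
V₂ = 32.5 × 7.2865/6.2825 = 32.5 × 1.1598 = 37.6938 knots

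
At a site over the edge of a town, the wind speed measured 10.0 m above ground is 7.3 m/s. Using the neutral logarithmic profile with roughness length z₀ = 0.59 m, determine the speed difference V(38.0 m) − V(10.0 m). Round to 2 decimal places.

3.44 m/s

Log law: V₂ = V₁ · ln(z₂/z₀)/ln(z₁/z₀) = 7.3 × 4.1652/2.8302 = 10.7434 m/s
ΔV = 10.7434 − 7.3 = 3.4434 m/s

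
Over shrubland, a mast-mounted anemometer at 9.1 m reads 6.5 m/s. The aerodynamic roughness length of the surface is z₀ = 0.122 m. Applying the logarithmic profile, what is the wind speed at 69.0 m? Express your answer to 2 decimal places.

Log law: V(z) ∝ ln(z/z₀), so V₂/V₁ = ln(z₂/z₀) / ln(z₁/z₀).
ln(69.0/0.122) = 6.3378, ln(9.1/0.122) = 4.3120
V₂ = 6.5 × 6.3378/4.3120 = 6.5 × 1.4698 = 9.5538 m/s

9.55 m/s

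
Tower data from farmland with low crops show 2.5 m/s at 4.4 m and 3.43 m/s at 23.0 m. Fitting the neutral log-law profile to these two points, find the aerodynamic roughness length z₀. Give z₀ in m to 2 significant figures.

Log law: V(z) ∝ ln(z/z₀). With r = V₁/V₂ = 2.5/3.43 = 0.72886,
r · ln(z₂/z₀) = ln(z₁/z₀) ⇒ ln z₀ = (ln z₁ − r·ln z₂)/(1 − r)
ln z₀ = (1.48160 − 0.72886×3.13549) / 0.27114 = -2.9643
z₀ = exp(-2.9643) = 0.05159 m

z₀ ≈ 0.052 m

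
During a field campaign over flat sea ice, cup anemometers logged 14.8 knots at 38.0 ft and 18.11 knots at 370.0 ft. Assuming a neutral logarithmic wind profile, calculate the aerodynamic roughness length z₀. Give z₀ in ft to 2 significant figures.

z₀ ≈ 0.0014 ft

Log law: V(z) ∝ ln(z/z₀). With r = V₁/V₂ = 14.8/18.11 = 0.81723,
r · ln(z₂/z₀) = ln(z₁/z₀) ⇒ ln z₀ = (ln z₁ − r·ln z₂)/(1 − r)
ln z₀ = (3.63759 − 0.81723×5.91350) / 0.18277 = -6.5387
z₀ = exp(-6.5387) = 0.001446 ft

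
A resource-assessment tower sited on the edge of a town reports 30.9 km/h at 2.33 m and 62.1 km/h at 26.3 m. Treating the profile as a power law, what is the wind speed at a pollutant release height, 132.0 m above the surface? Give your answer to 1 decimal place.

98.8 km/h

First find α: α = ln(V₂/V₁)/ln(z₂/z₁) = ln(62.1/30.9)/ln(26.3/2.33) = 0.69799/2.42370 = 0.2880
Extrapolate from 26.3 m to 132.0 m: V₃ = 62.1 × (132.0/26.3)^0.2880 = 62.1 × 1.5914 = 98.8233 km/h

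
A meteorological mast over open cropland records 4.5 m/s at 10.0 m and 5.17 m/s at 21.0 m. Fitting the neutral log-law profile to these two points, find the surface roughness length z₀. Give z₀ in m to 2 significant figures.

z₀ ≈ 0.069 m

Log law: V(z) ∝ ln(z/z₀). With r = V₁/V₂ = 4.5/5.17 = 0.87041,
r · ln(z₂/z₀) = ln(z₁/z₀) ⇒ ln z₀ = (ln z₁ − r·ln z₂)/(1 − r)
ln z₀ = (2.30259 − 0.87041×3.04452) / 0.12959 = -2.6806
z₀ = exp(-2.6806) = 0.06852 m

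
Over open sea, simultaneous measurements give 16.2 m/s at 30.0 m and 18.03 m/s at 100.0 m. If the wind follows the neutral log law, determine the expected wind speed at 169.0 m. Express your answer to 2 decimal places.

Log law: V ∝ ln(z/z₀). From the pair, with r = V₁/V₂ = 0.89850,
ln z₀ = (ln z₁ − r·ln z₂)/(1 − r) = (3.4012 − 0.89850×4.6052)/0.10150 = -7.2569 → z₀ = 0.0007053 m
V₃ = V₁ · ln(z₃/z₀)/ln(z₁/z₀) = 16.2 × 12.3868/10.6581 = 18.8276 m/s

18.83 m/s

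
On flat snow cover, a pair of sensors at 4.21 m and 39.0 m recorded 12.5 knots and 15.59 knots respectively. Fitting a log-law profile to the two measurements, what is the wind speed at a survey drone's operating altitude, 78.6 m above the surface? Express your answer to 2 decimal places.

16.56 knots

Log law: V ∝ ln(z/z₀). From the pair, with r = V₁/V₂ = 0.80180,
ln z₀ = (ln z₁ − r·ln z₂)/(1 − r) = (1.4375 − 0.80180×3.6636)/0.19820 = -7.5678 → z₀ = 0.0005168 m
V₃ = V₁ · ln(z₃/z₀)/ln(z₁/z₀) = 12.5 × 11.9322/9.0053 = 16.5628 knots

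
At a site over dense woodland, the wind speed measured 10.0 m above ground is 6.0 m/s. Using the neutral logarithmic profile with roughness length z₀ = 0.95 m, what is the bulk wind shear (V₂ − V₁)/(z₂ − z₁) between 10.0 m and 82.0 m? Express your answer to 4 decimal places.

Log law: V₂ = V₁ · ln(z₂/z₀)/ln(z₁/z₀) = 6.0 × 4.4580/2.3539 = 11.3634 m/s
ΔV/Δz = (11.3634 − 6.0)/(82.0 − 10.0) = 5.3634/72.0000 = 0.07449 m/s/m

0.0745 m/s/m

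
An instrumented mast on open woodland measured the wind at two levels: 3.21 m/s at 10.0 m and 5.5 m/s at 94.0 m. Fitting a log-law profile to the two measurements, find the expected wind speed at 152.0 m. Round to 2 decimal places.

Log law: V ∝ ln(z/z₀). From the pair, with r = V₁/V₂ = 0.58364,
ln z₀ = (ln z₁ − r·ln z₂)/(1 − r) = (2.3026 − 0.58364×4.5433)/0.41636 = -0.8383 → z₀ = 0.4324 m
V₃ = V₁ · ln(z₃/z₀)/ln(z₁/z₀) = 3.21 × 5.8622/3.1409 = 5.9912 m/s

5.99 m/s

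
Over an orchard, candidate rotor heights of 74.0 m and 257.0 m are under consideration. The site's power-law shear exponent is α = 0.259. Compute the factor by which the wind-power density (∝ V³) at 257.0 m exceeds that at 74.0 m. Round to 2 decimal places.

Speed ratio: V_B/V_A = (z_B/z_A)^α = (257.0/74.0)^0.259 = (3.4730)^0.259 = 1.38052
Power-density ratio: P_B/P_A = (V_B/V_A)³ = (1.38052)³ = 2.63103

2.63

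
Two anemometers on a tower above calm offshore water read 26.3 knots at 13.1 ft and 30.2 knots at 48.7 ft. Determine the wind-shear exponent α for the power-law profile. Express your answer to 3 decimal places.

α ≈ 0.105

Power law: V₂/V₁ = (z₂/z₁)^α ⇒ α = ln(V₂/V₁) / ln(z₂/z₁)
α = ln(30.2/26.3) / ln(48.7/13.1) = ln(1.1483) / ln(3.7176)
  = 0.13827 / 1.31307 = 0.10531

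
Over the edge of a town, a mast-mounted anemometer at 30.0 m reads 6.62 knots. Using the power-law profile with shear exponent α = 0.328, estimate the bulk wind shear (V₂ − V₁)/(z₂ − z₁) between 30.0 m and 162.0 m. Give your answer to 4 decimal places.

0.0370 knots/m

Power law: V₂ = V₁ · (z₂/z₁)^α = 6.62 × (5.4000)^0.328 = 11.5102 knots
ΔV/Δz = (11.5102 − 6.62)/(162.0 − 30.0) = 4.8902/132.0000 = 0.03705 knots/m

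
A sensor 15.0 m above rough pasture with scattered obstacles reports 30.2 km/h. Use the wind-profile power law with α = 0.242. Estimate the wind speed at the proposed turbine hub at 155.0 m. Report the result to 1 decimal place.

Power-law profile: V₂ = V₁ · (z₂/z₁)^α
V₂ = 30.2 × (155.0/15.0)^0.242 = 30.2 × (10.3333)^0.242
    = 30.2 × 1.7597 = 53.1439 km/h

53.1 km/h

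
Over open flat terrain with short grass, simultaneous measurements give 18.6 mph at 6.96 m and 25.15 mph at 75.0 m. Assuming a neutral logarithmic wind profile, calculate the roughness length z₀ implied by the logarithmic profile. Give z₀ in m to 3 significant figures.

Log law: V(z) ∝ ln(z/z₀). With r = V₁/V₂ = 18.6/25.15 = 0.73956,
r · ln(z₂/z₀) = ln(z₁/z₀) ⇒ ln z₀ = (ln z₁ − r·ln z₂)/(1 − r)
ln z₀ = (1.94018 − 0.73956×4.31749) / 0.26044 = -4.8107
z₀ = exp(-4.8107) = 0.008143 m

z₀ ≈ 0.00814 m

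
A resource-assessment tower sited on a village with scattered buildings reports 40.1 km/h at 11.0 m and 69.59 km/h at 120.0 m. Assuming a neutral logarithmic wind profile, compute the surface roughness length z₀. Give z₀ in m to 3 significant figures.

Log law: V(z) ∝ ln(z/z₀). With r = V₁/V₂ = 40.1/69.59 = 0.57623,
r · ln(z₂/z₀) = ln(z₁/z₀) ⇒ ln z₀ = (ln z₁ − r·ln z₂)/(1 − r)
ln z₀ = (2.39790 − 0.57623×4.78749) / 0.42377 = -0.8514
z₀ = exp(-0.8514) = 0.4268 m

z₀ ≈ 0.427 m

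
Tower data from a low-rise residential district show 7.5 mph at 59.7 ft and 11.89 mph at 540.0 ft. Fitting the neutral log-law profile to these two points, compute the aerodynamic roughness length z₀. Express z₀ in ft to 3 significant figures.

z₀ ≈ 1.39 ft

Log law: V(z) ∝ ln(z/z₀). With r = V₁/V₂ = 7.5/11.89 = 0.63078,
r · ln(z₂/z₀) = ln(z₁/z₀) ⇒ ln z₀ = (ln z₁ − r·ln z₂)/(1 − r)
ln z₀ = (4.08933 − 0.63078×6.29157) / 0.36922 = 0.3270
z₀ = exp(0.3270) = 1.387 ft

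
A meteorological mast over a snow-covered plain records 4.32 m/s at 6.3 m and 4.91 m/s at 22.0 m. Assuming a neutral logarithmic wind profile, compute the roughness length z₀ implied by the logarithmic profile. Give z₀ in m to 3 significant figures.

z₀ ≈ 0.000665 m

Log law: V(z) ∝ ln(z/z₀). With r = V₁/V₂ = 4.32/4.91 = 0.87984,
r · ln(z₂/z₀) = ln(z₁/z₀) ⇒ ln z₀ = (ln z₁ − r·ln z₂)/(1 − r)
ln z₀ = (1.84055 − 0.87984×3.09104) / 0.12016 = -7.3156
z₀ = exp(-7.3156) = 0.0006651 m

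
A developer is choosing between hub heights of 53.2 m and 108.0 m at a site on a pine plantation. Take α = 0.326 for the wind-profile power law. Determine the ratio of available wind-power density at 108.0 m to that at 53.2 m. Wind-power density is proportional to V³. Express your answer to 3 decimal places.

Speed ratio: V_B/V_A = (z_B/z_A)^α = (108.0/53.2)^0.326 = (2.0301)^0.326 = 1.25965
Power-density ratio: P_B/P_A = (V_B/V_A)³ = (1.25965)³ = 1.99870

1.999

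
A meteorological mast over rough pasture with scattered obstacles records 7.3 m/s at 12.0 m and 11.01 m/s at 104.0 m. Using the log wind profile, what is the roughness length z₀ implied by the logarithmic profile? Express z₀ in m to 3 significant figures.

Log law: V(z) ∝ ln(z/z₀). With r = V₁/V₂ = 7.3/11.01 = 0.66303,
r · ln(z₂/z₀) = ln(z₁/z₀) ⇒ ln z₀ = (ln z₁ − r·ln z₂)/(1 − r)
ln z₀ = (2.48491 − 0.66303×4.64439) / 0.33697 = -1.7642
z₀ = exp(-1.7642) = 0.1713 m

z₀ ≈ 0.171 m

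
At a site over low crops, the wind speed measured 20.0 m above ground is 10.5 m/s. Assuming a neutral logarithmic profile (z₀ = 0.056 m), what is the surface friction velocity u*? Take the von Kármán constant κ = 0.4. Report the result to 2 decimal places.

u* ≈ 0.71 m/s

Log law: V(z) = (u*/κ) · ln(z/z₀) ⇒ u* = κ · V / ln(z/z₀)
u* = 0.4 × 10.5 / ln(20.0/0.056) = 0.4 × 10.5 / 5.8781
   = 4.2000 / 5.8781 = 0.7145 m/s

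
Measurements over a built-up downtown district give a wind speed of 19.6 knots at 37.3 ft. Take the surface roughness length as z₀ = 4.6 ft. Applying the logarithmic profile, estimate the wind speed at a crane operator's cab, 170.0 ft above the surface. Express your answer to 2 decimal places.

Log law: V(z) ∝ ln(z/z₀), so V₂/V₁ = ln(z₂/z₀) / ln(z₁/z₀).
ln(170.0/4.6) = 3.6097, ln(37.3/4.6) = 2.0929
V₂ = 19.6 × 3.6097/2.0929 = 19.6 × 1.7247 = 33.8046 knots

33.80 knots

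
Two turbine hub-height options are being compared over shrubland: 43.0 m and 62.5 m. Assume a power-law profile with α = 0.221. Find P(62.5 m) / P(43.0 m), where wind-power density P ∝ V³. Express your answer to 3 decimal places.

Speed ratio: V_B/V_A = (z_B/z_A)^α = (62.5/43.0)^0.221 = (1.4535)^0.221 = 1.08616
Power-density ratio: P_B/P_A = (V_B/V_A)³ = (1.08616)³ = 1.28138

1.281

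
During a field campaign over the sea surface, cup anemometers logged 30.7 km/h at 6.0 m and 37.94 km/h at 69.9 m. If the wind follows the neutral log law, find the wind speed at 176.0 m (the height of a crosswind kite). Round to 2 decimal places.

40.66 km/h

Log law: V ∝ ln(z/z₀). From the pair, with r = V₁/V₂ = 0.80917,
ln z₀ = (ln z₁ − r·ln z₂)/(1 − r) = (1.7918 − 0.80917×4.2471)/0.19083 = -8.6196 → z₀ = 0.0001805 m
V₃ = V₁ · ln(z₃/z₀)/ln(z₁/z₀) = 30.7 × 13.7900/10.4113 = 40.6629 km/h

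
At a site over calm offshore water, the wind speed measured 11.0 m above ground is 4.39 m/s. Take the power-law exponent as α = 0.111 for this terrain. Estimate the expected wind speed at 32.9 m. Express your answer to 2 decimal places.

4.96 m/s

Power-law profile: V₂ = V₁ · (z₂/z₁)^α
V₂ = 4.39 × (32.9/11.0)^0.111 = 4.39 × (2.9909)^0.111
    = 4.39 × 1.1293 = 4.9577 m/s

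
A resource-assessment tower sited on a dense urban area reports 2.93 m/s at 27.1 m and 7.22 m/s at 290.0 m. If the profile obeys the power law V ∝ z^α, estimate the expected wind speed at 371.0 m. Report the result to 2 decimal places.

First find α: α = ln(V₂/V₁)/ln(z₂/z₁) = ln(7.22/2.93)/ln(290.0/27.1) = 0.90185/2.37035 = 0.3805
Extrapolate from 290.0 m to 371.0 m: V₃ = 7.22 × (371.0/290.0)^0.3805 = 7.22 × 1.0983 = 7.9294 m/s

7.93 m/s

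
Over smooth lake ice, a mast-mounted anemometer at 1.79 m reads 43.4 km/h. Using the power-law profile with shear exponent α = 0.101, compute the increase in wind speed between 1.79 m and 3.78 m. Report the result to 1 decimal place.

Power law: V₂ = V₁ · (z₂/z₁)^α = 43.4 × (2.1117)^0.101 = 46.8035 km/h
ΔV = 46.8035 − 43.4 = 3.4035 km/h

3.4 km/h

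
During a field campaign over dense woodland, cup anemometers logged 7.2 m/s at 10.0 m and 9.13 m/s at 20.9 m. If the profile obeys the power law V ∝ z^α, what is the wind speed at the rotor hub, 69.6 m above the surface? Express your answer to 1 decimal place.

13.5 m/s

First find α: α = ln(V₂/V₁)/ln(z₂/z₁) = ln(9.13/7.2)/ln(20.9/10.0) = 0.23748/0.73716 = 0.3222
Extrapolate from 20.9 m to 69.6 m: V₃ = 9.13 × (69.6/20.9)^0.3222 = 9.13 × 1.4734 = 13.4520 m/s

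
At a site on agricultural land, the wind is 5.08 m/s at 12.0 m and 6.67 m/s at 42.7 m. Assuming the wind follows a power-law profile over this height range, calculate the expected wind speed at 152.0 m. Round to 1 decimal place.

First find α: α = ln(V₂/V₁)/ln(z₂/z₁) = ln(6.67/5.08)/ln(42.7/12.0) = 0.27231/1.26929 = 0.2145
Extrapolate from 42.7 m to 152.0 m: V₃ = 6.67 × (152.0/42.7)^0.2145 = 6.67 × 1.3131 = 8.7584 m/s

8.8 m/s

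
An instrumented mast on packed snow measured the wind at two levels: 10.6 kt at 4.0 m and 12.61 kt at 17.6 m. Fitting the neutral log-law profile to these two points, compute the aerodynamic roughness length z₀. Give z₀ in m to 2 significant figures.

z₀ ≈ 0.0016 m

Log law: V(z) ∝ ln(z/z₀). With r = V₁/V₂ = 10.6/12.61 = 0.84060,
r · ln(z₂/z₀) = ln(z₁/z₀) ⇒ ln z₀ = (ln z₁ − r·ln z₂)/(1 − r)
ln z₀ = (1.38629 − 0.84060×2.86790) / 0.15940 = -6.4271
z₀ = exp(-6.4271) = 0.001617 m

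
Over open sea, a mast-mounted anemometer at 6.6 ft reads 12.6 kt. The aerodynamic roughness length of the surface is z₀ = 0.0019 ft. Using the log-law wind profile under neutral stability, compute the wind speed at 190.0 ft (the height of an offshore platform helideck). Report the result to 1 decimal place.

Log law: V(z) ∝ ln(z/z₀), so V₂/V₁ = ln(z₂/z₀) / ln(z₁/z₀).
ln(190.0/0.0019) = 11.5129, ln(6.6/0.0019) = 8.1530
V₂ = 12.6 × 11.5129/8.1530 = 12.6 × 1.4121 = 17.7926 kt

17.8 kt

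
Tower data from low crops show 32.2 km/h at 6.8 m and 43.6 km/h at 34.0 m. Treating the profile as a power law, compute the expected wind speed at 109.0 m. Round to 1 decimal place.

First find α: α = ln(V₂/V₁)/ln(z₂/z₁) = ln(43.6/32.2)/ln(34.0/6.8) = 0.30309/1.60944 = 0.1883
Extrapolate from 34.0 m to 109.0 m: V₃ = 43.6 × (109.0/34.0)^0.1883 = 43.6 × 1.2453 = 54.2959 km/h

54.3 km/h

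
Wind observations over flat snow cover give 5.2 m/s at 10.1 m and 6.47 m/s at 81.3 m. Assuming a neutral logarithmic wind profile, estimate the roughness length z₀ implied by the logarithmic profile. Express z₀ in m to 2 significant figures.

z₀ ≈ 0.0020 m

Log law: V(z) ∝ ln(z/z₀). With r = V₁/V₂ = 5.2/6.47 = 0.80371,
r · ln(z₂/z₀) = ln(z₁/z₀) ⇒ ln z₀ = (ln z₁ − r·ln z₂)/(1 − r)
ln z₀ = (2.31254 − 0.80371×4.39815) / 0.19629 = -6.2270
z₀ = exp(-6.2270) = 0.001975 m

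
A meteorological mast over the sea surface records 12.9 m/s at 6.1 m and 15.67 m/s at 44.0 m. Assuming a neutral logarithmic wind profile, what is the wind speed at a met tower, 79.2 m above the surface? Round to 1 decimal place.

16.5 m/s

Log law: V ∝ ln(z/z₀). From the pair, with r = V₁/V₂ = 0.82323,
ln z₀ = (ln z₁ − r·ln z₂)/(1 − r) = (1.8083 − 0.82323×3.7842)/0.17677 = -7.3936 → z₀ = 0.0006152 m
V₃ = V₁ · ln(z₃/z₀)/ln(z₁/z₀) = 12.9 × 11.7655/9.2018 = 16.4940 m/s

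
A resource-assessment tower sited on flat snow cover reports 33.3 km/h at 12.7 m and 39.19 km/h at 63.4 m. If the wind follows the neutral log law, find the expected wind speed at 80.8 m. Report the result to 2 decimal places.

40.08 km/h

Log law: V ∝ ln(z/z₀). From the pair, with r = V₁/V₂ = 0.84971,
ln z₀ = (ln z₁ − r·ln z₂)/(1 − r) = (2.5416 − 0.84971×4.1495)/0.15029 = -6.5487 → z₀ = 0.001432 m
V₃ = V₁ · ln(z₃/z₀)/ln(z₁/z₀) = 33.3 × 10.9407/9.0903 = 40.0784 km/h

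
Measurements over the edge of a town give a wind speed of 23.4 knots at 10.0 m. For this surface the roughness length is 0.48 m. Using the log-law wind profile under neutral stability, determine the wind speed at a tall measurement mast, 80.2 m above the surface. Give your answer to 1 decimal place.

Log law: V(z) ∝ ln(z/z₀), so V₂/V₁ = ln(z₂/z₀) / ln(z₁/z₀).
ln(80.2/0.48) = 5.1185, ln(10.0/0.48) = 3.0366
V₂ = 23.4 × 5.1185/3.0366 = 23.4 × 1.6856 = 39.4436 knots

39.4 knots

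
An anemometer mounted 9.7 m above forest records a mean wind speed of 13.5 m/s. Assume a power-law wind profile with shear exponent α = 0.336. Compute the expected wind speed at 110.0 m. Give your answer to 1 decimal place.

30.5 m/s

Power-law profile: V₂ = V₁ · (z₂/z₁)^α
V₂ = 13.5 × (110.0/9.7)^0.336 = 13.5 × (11.3402)^0.336
    = 13.5 × 2.2613 = 30.5272 m/s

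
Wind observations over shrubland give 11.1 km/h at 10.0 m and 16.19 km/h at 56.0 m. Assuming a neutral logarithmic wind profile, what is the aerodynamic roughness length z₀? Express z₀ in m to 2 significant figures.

z₀ ≈ 0.23 m

Log law: V(z) ∝ ln(z/z₀). With r = V₁/V₂ = 11.1/16.19 = 0.68561,
r · ln(z₂/z₀) = ln(z₁/z₀) ⇒ ln z₀ = (ln z₁ − r·ln z₂)/(1 − r)
ln z₀ = (2.30259 − 0.68561×4.02535) / 0.31439 = -1.4543
z₀ = exp(-1.4543) = 0.2336 m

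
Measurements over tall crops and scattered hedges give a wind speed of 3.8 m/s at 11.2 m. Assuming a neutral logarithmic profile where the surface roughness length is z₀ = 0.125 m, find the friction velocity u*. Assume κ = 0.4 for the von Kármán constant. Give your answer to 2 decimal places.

u* ≈ 0.34 m/s

Log law: V(z) = (u*/κ) · ln(z/z₀) ⇒ u* = κ · V / ln(z/z₀)
u* = 0.4 × 3.8 / ln(11.2/0.125) = 0.4 × 3.8 / 4.4954
   = 1.5200 / 4.4954 = 0.3381 m/s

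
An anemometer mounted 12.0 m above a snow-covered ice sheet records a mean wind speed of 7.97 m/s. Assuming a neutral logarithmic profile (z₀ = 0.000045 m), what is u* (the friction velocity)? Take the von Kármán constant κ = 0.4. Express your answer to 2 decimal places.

Log law: V(z) = (u*/κ) · ln(z/z₀) ⇒ u* = κ · V / ln(z/z₀)
u* = 0.4 × 7.97 / ln(12.0/0.000045) = 0.4 × 7.97 / 12.4938
   = 3.1880 / 12.4938 = 0.2552 m/s

u* ≈ 0.26 m/s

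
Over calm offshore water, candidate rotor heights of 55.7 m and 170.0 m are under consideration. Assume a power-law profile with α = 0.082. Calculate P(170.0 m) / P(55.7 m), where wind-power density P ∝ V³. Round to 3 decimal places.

Speed ratio: V_B/V_A = (z_B/z_A)^α = (170.0/55.7)^0.082 = (3.0521)^0.082 = 1.09581
Power-density ratio: P_B/P_A = (V_B/V_A)³ = (1.09581)³ = 1.31586

1.316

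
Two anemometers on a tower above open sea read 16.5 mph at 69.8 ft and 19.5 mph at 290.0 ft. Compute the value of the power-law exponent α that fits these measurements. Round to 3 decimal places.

α ≈ 0.117

Power law: V₂/V₁ = (z₂/z₁)^α ⇒ α = ln(V₂/V₁) / ln(z₂/z₁)
α = ln(19.5/16.5) / ln(290.0/69.8) = ln(1.1818) / ln(4.1547)
  = 0.16705 / 1.42425 = 0.11729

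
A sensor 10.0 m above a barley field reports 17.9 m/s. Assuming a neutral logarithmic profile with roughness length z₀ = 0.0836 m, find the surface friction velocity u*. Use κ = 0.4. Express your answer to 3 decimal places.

u* ≈ 1.497 m/s

Log law: V(z) = (u*/κ) · ln(z/z₀) ⇒ u* = κ · V / ln(z/z₀)
u* = 0.4 × 17.9 / ln(10.0/0.0836) = 0.4 × 17.9 / 4.7843
   = 7.1600 / 4.7843 = 1.4966 m/s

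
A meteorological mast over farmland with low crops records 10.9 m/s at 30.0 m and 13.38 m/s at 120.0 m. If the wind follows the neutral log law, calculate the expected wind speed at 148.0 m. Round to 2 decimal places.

Log law: V ∝ ln(z/z₀). From the pair, with r = V₁/V₂ = 0.81465,
ln z₀ = (ln z₁ − r·ln z₂)/(1 − r) = (3.4012 − 0.81465×4.7875)/0.18535 = -2.6918 → z₀ = 0.06776 m
V₃ = V₁ · ln(z₃/z₀)/ln(z₁/z₀) = 10.9 × 7.6890/6.0930 = 13.7552 m/s

13.76 m/s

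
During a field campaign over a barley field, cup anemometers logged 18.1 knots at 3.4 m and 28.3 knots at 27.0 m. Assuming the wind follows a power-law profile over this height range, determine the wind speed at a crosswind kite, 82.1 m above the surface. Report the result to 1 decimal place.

36.0 knots

First find α: α = ln(V₂/V₁)/ln(z₂/z₁) = ln(28.3/18.1)/ln(27.0/3.4) = 0.44695/2.07206 = 0.2157
Extrapolate from 27.0 m to 82.1 m: V₃ = 28.3 × (82.1/27.0)^0.2157 = 28.3 × 1.2711 = 35.9722 knots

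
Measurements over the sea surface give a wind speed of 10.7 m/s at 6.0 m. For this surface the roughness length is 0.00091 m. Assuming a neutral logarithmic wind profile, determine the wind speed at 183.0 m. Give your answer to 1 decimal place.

14.9 m/s

Log law: V(z) ∝ ln(z/z₀), so V₂/V₁ = ln(z₂/z₀) / ln(z₁/z₀).
ln(183.0/0.00091) = 12.2116, ln(6.0/0.00091) = 8.7938
V₂ = 10.7 × 12.2116/8.7938 = 10.7 × 1.3887 = 14.8586 m/s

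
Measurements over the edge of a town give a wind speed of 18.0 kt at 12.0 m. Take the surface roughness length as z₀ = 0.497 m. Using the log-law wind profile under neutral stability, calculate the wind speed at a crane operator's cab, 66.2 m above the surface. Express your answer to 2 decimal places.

27.65 kt

Log law: V(z) ∝ ln(z/z₀), so V₂/V₁ = ln(z₂/z₀) / ln(z₁/z₀).
ln(66.2/0.497) = 4.8918, ln(12.0/0.497) = 3.1841
V₂ = 18.0 × 4.8918/3.1841 = 18.0 × 1.5363 = 27.6543 kt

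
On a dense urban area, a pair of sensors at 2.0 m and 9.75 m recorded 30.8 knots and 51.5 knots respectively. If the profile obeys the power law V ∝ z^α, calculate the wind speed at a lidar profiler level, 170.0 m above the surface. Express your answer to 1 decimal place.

First find α: α = ln(V₂/V₁)/ln(z₂/z₁) = ln(51.5/30.8)/ln(9.75/2.0) = 0.51407/1.58412 = 0.3245
Extrapolate from 9.75 m to 170.0 m: V₃ = 51.5 × (170.0/9.75)^0.3245 = 51.5 × 2.5285 = 130.2182 knots

130.2 knots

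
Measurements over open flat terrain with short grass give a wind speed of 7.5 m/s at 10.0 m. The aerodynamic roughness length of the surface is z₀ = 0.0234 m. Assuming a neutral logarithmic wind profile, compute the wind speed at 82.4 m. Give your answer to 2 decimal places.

Log law: V(z) ∝ ln(z/z₀), so V₂/V₁ = ln(z₂/z₀) / ln(z₁/z₀).
ln(82.4/0.0234) = 8.1666, ln(10.0/0.0234) = 6.0576
V₂ = 7.5 × 8.1666/6.0576 = 7.5 × 1.3482 = 10.1112 m/s

10.11 m/s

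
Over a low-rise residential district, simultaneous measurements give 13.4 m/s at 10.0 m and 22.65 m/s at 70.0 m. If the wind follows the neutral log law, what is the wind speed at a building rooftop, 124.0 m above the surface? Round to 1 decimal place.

Log law: V ∝ ln(z/z₀). From the pair, with r = V₁/V₂ = 0.59161,
ln z₀ = (ln z₁ − r·ln z₂)/(1 − r) = (2.3026 − 0.59161×4.2485)/0.40839 = -0.5164 → z₀ = 0.5967 m
V₃ = V₁ · ln(z₃/z₀)/ln(z₁/z₀) = 13.4 × 5.3366/2.8189 = 25.3680 m/s

25.4 m/s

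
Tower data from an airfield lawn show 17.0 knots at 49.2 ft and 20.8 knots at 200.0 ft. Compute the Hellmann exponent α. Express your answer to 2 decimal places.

Power law: V₂/V₁ = (z₂/z₁)^α ⇒ α = ln(V₂/V₁) / ln(z₂/z₁)
α = ln(20.8/17.0) / ln(200.0/49.2) = ln(1.2235) / ln(4.0650)
  = 0.20174 / 1.40242 = 0.14385

α ≈ 0.14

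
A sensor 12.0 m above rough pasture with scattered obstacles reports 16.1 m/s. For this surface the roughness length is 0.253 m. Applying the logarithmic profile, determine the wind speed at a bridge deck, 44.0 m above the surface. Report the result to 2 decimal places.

21.52 m/s

Log law: V(z) ∝ ln(z/z₀), so V₂/V₁ = ln(z₂/z₀) / ln(z₁/z₀).
ln(44.0/0.253) = 5.1586, ln(12.0/0.253) = 3.8593
V₂ = 16.1 × 5.1586/3.8593 = 16.1 × 1.3367 = 21.5203 m/s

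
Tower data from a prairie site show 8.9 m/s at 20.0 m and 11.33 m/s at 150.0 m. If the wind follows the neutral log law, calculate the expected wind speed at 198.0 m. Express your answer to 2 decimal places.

11.66 m/s

Log law: V ∝ ln(z/z₀). From the pair, with r = V₁/V₂ = 0.78553,
ln z₀ = (ln z₁ − r·ln z₂)/(1 − r) = (2.9957 − 0.78553×5.0106)/0.21447 = -4.3840 → z₀ = 0.01248 m
V₃ = V₁ · ln(z₃/z₀)/ln(z₁/z₀) = 8.9 × 9.6722/7.3797 = 11.6648 m/s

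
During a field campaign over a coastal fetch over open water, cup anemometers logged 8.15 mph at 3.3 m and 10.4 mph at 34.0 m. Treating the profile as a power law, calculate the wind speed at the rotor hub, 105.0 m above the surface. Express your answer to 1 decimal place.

First find α: α = ln(V₂/V₁)/ln(z₂/z₁) = ln(10.4/8.15)/ln(34.0/3.3) = 0.24379/2.33244 = 0.1045
Extrapolate from 34.0 m to 105.0 m: V₃ = 10.4 × (105.0/34.0)^0.1045 = 10.4 × 1.1251 = 11.7009 mph

11.7 mph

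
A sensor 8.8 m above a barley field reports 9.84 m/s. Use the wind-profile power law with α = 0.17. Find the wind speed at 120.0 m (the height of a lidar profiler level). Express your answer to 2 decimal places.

Power-law profile: V₂ = V₁ · (z₂/z₁)^α
V₂ = 9.84 × (120.0/8.8)^0.17 = 9.84 × (13.6364)^0.17
    = 9.84 × 1.5592 = 15.3424 m/s

15.34 m/s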